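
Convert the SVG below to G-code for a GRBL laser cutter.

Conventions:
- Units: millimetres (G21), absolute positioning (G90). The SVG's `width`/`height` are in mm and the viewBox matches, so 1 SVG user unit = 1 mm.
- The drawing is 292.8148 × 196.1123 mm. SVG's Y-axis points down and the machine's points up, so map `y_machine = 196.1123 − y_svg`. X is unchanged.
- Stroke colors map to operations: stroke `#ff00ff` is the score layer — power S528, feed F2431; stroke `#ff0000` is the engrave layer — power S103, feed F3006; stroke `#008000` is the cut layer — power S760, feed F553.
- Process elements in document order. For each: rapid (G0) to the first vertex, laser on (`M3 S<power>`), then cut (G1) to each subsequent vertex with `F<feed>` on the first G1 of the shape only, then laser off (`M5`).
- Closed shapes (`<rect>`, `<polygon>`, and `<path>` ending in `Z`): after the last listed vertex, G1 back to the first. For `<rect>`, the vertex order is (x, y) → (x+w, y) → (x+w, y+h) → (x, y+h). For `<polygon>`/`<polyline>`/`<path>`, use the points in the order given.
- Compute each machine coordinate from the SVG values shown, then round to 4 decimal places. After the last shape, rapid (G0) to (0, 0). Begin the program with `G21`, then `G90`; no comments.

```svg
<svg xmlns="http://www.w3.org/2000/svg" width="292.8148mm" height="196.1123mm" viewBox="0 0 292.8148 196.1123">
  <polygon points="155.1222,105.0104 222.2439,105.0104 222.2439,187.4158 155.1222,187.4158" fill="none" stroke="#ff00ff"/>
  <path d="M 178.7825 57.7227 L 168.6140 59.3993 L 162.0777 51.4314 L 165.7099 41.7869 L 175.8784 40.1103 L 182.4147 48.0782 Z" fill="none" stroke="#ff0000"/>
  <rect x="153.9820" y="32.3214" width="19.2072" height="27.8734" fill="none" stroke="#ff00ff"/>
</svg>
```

1 u = 1 mm; y_m = 196.1123 − y.

[1] `<polygon>` rectangle, #ff00ff→score S528 F2431: (155.1222,91.1019) → (222.2439,91.1019) → (222.2439,8.6965) → (155.1222,8.6965) → (155.1222,91.1019) (closed)

[2] `<path>` regular polygon, #ff0000→engrave S103 F3006: (178.7825,138.3896) → (168.6140,136.7130) → (162.0777,144.6809) → (165.7099,154.3254) → (175.8784,156.0020) → (182.4147,148.0341) → (178.7825,138.3896) (closed)

[3] `<rect>` rectangle, #ff00ff→score S528 F2431: (153.9820,163.7909) → (173.1892,163.7909) → (173.1892,135.9175) → (153.9820,135.9175) → (153.9820,163.7909) (closed)

G21
G90
G0 X155.1222 Y91.1019
M3 S528
G1 X222.2439 Y91.1019 F2431
G1 X222.2439 Y8.6965
G1 X155.1222 Y8.6965
G1 X155.1222 Y91.1019
M5
G0 X178.7825 Y138.3896
M3 S103
G1 X168.6140 Y136.7130 F3006
G1 X162.0777 Y144.6809
G1 X165.7099 Y154.3254
G1 X175.8784 Y156.0020
G1 X182.4147 Y148.0341
G1 X178.7825 Y138.3896
M5
G0 X153.9820 Y163.7909
M3 S528
G1 X173.1892 Y163.7909 F2431
G1 X173.1892 Y135.9175
G1 X153.9820 Y135.9175
G1 X153.9820 Y163.7909
M5
G0 X0.0000 Y0.0000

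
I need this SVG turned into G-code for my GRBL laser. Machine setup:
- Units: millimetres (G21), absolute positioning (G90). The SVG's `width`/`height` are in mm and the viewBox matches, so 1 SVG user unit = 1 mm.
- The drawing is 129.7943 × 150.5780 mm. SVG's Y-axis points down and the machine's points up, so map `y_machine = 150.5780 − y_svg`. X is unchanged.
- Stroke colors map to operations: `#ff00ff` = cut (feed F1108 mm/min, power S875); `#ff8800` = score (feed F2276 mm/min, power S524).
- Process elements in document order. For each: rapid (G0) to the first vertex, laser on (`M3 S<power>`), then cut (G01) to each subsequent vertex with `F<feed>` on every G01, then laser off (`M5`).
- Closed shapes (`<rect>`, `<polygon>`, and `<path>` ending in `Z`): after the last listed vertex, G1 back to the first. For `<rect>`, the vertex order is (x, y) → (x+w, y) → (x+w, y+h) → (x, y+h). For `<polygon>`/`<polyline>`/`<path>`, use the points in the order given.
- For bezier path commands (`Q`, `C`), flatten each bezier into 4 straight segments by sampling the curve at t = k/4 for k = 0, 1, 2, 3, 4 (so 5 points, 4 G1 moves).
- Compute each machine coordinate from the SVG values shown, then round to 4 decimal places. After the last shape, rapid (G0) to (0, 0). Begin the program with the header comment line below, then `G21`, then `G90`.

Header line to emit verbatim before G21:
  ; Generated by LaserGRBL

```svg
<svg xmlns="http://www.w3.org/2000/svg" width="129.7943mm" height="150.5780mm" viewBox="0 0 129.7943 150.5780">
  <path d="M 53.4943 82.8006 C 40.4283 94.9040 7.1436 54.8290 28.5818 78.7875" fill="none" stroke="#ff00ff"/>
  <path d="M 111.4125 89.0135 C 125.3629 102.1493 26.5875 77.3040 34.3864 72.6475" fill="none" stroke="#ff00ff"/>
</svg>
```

viewBox `0 0 129.7943 150.5780` with mm width/height → 1 unit = 1 mm. Flip: y_m = 150.5780 − y_svg.

**Shape 1** — `<path>` cubic bezier, stroke `#ff00ff` → cut (S875, F1108). Control points (SVG): P0=(53.4943,82.8006), P1=(40.4283,94.9040), P2=(7.1436,54.8290), P3=(28.5818,78.7875); sampled at t=k/4. Machine vertices: (53.4943,67.7774) → (41.0748,66.6675) → (28.0990,74.2296) → (21.5927,79.5689) → (28.5818,71.7905). Open path.

**Shape 2** — `<path>` cubic bezier, stroke `#ff00ff` → cut (S875, F1108). Control points (SVG): P0=(111.4125,89.0135), P1=(125.3629,102.1493), P2=(26.5875,77.3040), P3=(34.3864,72.6475); sampled at t=k/4. Machine vertices: (111.4125,61.5645) → (104.1658,57.9252) → (75.2063,63.0754) → (45.0933,71.5616) → (34.3864,77.9305). Open path.

; Generated by LaserGRBL
G21
G90
G0 X53.4943 Y67.7774
M3 S875
G01 X41.0748 Y66.6675 F1108
G01 X28.0990 Y74.2296 F1108
G01 X21.5927 Y79.5689 F1108
G01 X28.5818 Y71.7905 F1108
M5
G0 X111.4125 Y61.5645
M3 S875
G01 X104.1658 Y57.9252 F1108
G01 X75.2063 Y63.0754 F1108
G01 X45.0933 Y71.5616 F1108
G01 X34.3864 Y77.9305 F1108
M5
G0 X0.0000 Y0.0000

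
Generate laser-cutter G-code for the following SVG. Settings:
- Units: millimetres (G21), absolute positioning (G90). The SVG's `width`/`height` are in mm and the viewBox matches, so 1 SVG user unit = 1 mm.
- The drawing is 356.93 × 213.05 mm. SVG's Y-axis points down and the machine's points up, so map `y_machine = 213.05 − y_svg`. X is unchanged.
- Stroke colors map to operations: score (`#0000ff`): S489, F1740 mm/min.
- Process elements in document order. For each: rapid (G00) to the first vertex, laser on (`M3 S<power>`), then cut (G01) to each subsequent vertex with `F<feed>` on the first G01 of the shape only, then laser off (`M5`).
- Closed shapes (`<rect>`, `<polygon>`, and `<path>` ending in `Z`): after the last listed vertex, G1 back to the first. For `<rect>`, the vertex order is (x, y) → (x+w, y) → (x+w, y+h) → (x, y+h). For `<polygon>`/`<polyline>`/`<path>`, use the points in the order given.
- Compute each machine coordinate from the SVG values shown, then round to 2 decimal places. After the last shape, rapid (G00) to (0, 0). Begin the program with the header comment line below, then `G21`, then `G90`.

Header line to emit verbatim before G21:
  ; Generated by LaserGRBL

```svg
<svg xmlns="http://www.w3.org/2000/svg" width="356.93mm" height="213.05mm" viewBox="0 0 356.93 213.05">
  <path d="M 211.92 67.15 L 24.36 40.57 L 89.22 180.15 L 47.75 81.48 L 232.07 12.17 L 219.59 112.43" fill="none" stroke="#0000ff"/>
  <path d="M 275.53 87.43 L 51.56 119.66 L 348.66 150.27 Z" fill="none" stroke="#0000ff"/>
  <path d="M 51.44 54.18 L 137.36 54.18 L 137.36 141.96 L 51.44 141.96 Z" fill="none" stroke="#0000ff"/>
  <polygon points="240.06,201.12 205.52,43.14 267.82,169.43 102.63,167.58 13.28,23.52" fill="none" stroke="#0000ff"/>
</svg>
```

viewBox `0 0 356.93 213.05` with mm width/height → 1 unit = 1 mm. Flip: y_m = 213.05 − y_svg.

**Shape 1** — `<path>` open polyline, stroke `#0000ff` → score (S489, F1740). Machine vertices: (211.92,145.90) → (24.36,172.48) → (89.22,32.90) → (47.75,131.57) → (232.07,200.88) → (219.59,100.62). Open path.

**Shape 2** — `<path>` closed polygon, stroke `#0000ff` → score (S489, F1740). Machine vertices: (275.53,125.62) → (51.56,93.39) → (348.66,62.78) → (275.53,125.62). Closed: final G1 returns to the first vertex.

**Shape 3** — `<path>` rectangle, stroke `#0000ff` → score (S489, F1740). Machine vertices: (51.44,158.87) → (137.36,158.87) → (137.36,71.09) → (51.44,71.09) → (51.44,158.87). Closed: final G1 returns to the first vertex.

**Shape 4** — `<polygon>` closed polygon, stroke `#0000ff` → score (S489, F1740). Machine vertices: (240.06,11.93) → (205.52,169.91) → (267.82,43.62) → (102.63,45.47) → (13.28,189.53) → (240.06,11.93). Closed: final G1 returns to the first vertex.

; Generated by LaserGRBL
G21
G90
G00 X211.92 Y145.90
M3 S489
G01 X24.36 Y172.48 F1740
G01 X89.22 Y32.90
G01 X47.75 Y131.57
G01 X232.07 Y200.88
G01 X219.59 Y100.62
M5
G00 X275.53 Y125.62
M3 S489
G01 X51.56 Y93.39 F1740
G01 X348.66 Y62.78
G01 X275.53 Y125.62
M5
G00 X51.44 Y158.87
M3 S489
G01 X137.36 Y158.87 F1740
G01 X137.36 Y71.09
G01 X51.44 Y71.09
G01 X51.44 Y158.87
M5
G00 X240.06 Y11.93
M3 S489
G01 X205.52 Y169.91 F1740
G01 X267.82 Y43.62
G01 X102.63 Y45.47
G01 X13.28 Y189.53
G01 X240.06 Y11.93
M5
G00 X0.00 Y0.00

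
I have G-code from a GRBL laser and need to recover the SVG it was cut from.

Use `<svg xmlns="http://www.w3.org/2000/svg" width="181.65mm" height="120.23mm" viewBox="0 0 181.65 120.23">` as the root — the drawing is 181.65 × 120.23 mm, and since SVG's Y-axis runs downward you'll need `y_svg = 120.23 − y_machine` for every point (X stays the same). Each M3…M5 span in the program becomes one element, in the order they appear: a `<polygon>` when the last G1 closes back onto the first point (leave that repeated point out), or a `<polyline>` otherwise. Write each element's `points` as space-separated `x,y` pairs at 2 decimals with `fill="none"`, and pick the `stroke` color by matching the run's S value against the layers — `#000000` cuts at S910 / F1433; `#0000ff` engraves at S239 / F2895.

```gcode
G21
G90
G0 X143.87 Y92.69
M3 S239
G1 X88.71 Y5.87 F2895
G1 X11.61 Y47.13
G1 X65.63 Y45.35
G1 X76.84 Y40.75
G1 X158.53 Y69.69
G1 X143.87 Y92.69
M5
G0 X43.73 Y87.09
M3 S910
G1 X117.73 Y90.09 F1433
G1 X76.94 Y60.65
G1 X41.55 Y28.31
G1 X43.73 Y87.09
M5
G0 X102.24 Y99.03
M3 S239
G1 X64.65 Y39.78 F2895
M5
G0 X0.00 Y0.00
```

<svg xmlns="http://www.w3.org/2000/svg" width="181.65mm" height="120.23mm" viewBox="0 0 181.65 120.23">
  <polygon points="143.87,27.54 88.71,114.36 11.61,73.10 65.63,74.88 76.84,79.48 158.53,50.54" fill="none" stroke="#0000ff"/>
  <polygon points="43.73,33.14 117.73,30.14 76.94,59.58 41.55,91.92" fill="none" stroke="#000000"/>
  <polyline points="102.24,21.20 64.65,80.45" fill="none" stroke="#0000ff"/>
</svg>

Each laser-on run becomes one SVG element. Flip Y back into SVG space with y_svg = 120.23 − y_machine.

Run 1: the run's S239 means `#0000ff` (engrave). The run returns to its start, so emit a `<polygon>` with points (Y-flipped): 143.87,27.54 88.71,114.36 11.61,73.10 65.63,74.88 76.84,79.48 158.53,50.54.

Run 2: the run's S910 means `#000000` (cut). The run returns to its start, so emit a `<polygon>` with points (Y-flipped): 43.73,33.14 117.73,30.14 76.94,59.58 41.55,91.92.

Run 3: power S239 maps to stroke `#0000ff` (engrave). The run is open, so emit a `<polyline>` with points (Y-flipped): 102.24,21.20 64.65,80.45.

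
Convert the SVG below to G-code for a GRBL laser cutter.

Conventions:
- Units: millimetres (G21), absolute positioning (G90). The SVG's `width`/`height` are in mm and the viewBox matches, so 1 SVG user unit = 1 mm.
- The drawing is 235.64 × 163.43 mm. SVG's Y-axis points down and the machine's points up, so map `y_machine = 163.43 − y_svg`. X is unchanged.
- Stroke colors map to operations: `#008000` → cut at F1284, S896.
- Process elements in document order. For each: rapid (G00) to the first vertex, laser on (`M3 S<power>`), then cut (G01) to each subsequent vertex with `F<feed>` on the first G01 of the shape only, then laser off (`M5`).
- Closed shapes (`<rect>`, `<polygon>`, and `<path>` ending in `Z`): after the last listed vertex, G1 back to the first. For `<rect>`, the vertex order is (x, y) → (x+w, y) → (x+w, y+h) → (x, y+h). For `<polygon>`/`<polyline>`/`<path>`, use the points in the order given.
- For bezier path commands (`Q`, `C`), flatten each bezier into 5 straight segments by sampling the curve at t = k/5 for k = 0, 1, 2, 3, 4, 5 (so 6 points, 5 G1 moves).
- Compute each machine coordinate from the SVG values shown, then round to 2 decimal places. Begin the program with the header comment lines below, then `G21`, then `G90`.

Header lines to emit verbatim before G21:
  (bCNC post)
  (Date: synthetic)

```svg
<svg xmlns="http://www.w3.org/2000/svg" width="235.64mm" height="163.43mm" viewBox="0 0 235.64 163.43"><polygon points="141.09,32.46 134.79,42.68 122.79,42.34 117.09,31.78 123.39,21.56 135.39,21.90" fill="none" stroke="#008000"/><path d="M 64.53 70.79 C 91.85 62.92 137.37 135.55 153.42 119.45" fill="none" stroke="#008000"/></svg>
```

(bCNC post)
(Date: synthetic)
G21
G90
G00 X141.09 Y130.97
M3 S896
G01 X134.79 Y120.75 F1284
G01 X122.79 Y121.09
G01 X117.09 Y131.65
G01 X123.39 Y141.87
G01 X135.39 Y141.53
G01 X141.09 Y130.97
M5
G00 X64.53 Y92.64
M3 S896
G01 X82.72 Y89.06 F1284
G01 X103.00 Y74.27
G01 X123.07 Y56.42
G01 X140.63 Y43.61
G01 X153.42 Y43.98
M5

1 u = 1 mm; y_m = 163.43 − y.

[1] `<polygon>` regular polygon, #008000→cut S896 F1284: (141.09,130.97) → (134.79,120.75) → (122.79,121.09) → (117.09,131.65) → (123.39,141.87) → (135.39,141.53) → (141.09,130.97) (closed)

[2] `<path>` cubic bezier, #008000→cut S896 F1284: (64.53,92.64) → (82.72,89.06) → (103.00,74.27) → (123.07,56.42) → (140.63,43.61) → (153.42,43.98)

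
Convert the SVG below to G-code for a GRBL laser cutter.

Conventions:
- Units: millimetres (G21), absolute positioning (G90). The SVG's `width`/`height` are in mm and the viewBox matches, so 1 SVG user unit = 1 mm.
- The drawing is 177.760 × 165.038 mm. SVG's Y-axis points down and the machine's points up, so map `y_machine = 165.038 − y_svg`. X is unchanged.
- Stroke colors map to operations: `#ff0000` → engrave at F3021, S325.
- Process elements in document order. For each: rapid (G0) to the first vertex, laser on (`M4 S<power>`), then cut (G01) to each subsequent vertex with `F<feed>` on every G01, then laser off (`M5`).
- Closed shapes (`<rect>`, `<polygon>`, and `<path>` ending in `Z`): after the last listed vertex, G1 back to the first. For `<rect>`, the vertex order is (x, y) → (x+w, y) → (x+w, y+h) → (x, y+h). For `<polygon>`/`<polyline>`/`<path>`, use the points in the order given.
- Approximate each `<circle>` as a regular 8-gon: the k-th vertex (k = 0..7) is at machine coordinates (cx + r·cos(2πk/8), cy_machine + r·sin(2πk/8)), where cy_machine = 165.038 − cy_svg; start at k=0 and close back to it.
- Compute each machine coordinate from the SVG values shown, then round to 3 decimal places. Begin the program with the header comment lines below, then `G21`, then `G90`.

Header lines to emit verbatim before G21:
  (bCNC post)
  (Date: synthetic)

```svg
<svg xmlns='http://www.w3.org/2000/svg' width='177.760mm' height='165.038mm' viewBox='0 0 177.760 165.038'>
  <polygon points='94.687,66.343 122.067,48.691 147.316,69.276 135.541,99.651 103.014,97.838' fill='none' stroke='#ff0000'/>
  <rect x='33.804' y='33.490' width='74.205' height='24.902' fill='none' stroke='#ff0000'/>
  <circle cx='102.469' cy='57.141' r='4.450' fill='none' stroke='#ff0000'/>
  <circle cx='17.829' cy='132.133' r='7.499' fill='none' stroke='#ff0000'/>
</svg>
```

(bCNC post)
(Date: synthetic)
G21
G90
G0 X94.687 Y98.695
M4 S325
G01 X122.067 Y116.347 F3021
G01 X147.316 Y95.762 F3021
G01 X135.541 Y65.387 F3021
G01 X103.014 Y67.200 F3021
G01 X94.687 Y98.695 F3021
M5
G0 X33.804 Y131.548
M4 S325
G01 X108.009 Y131.548 F3021
G01 X108.009 Y106.646 F3021
G01 X33.804 Y106.646 F3021
G01 X33.804 Y131.548 F3021
M5
G0 X106.919 Y107.897
M4 S325
G01 X105.616 Y111.044 F3021
G01 X102.469 Y112.347 F3021
G01 X99.322 Y111.044 F3021
G01 X98.019 Y107.897 F3021
G01 X99.322 Y104.750 F3021
G01 X102.469 Y103.447 F3021
G01 X105.616 Y104.750 F3021
G01 X106.919 Y107.897 F3021
M5
G0 X25.328 Y32.905
M4 S325
G01 X23.132 Y38.208 F3021
G01 X17.829 Y40.404 F3021
G01 X12.526 Y38.208 F3021
G01 X10.330 Y32.905 F3021
G01 X12.526 Y27.602 F3021
G01 X17.829 Y25.406 F3021
G01 X23.132 Y27.602 F3021
G01 X25.328 Y32.905 F3021
M5

viewBox `0 0 177.760 165.038` with mm width/height → 1 unit = 1 mm. Flip: y_m = 165.038 − y_svg.

**Shape 1** — `<polygon>` regular polygon, stroke `#ff0000` → engrave (S325, F3021). Machine vertices: (94.687,98.695) → (122.067,116.347) → (147.316,95.762) → (135.541,65.387) → (103.014,67.200) → (94.687,98.695). Closed: final G1 returns to the first vertex.

**Shape 2** — `<rect>` rectangle, stroke `#ff0000` → engrave (S325, F3021). Machine vertices: (33.804,131.548) → (108.009,131.548) → (108.009,106.646) → (33.804,106.646) → (33.804,131.548). Closed: final G1 returns to the first vertex.

**Shape 3** — `<circle>` circle, stroke `#ff0000` → engrave (S325, F3021). Machine vertices: (106.919,107.897) → (105.616,111.044) → (102.469,112.347) → (99.322,111.044) → (98.019,107.897) → (99.322,104.750) → (102.469,103.447) → (105.616,104.750) → (106.919,107.897). Closed: final G1 returns to the first vertex.

**Shape 4** — `<circle>` circle, stroke `#ff0000` → engrave (S325, F3021). Machine vertices: (25.328,32.905) → (23.132,38.208) → (17.829,40.404) → (12.526,38.208) → (10.330,32.905) → (12.526,27.602) → (17.829,25.406) → (23.132,27.602) → (25.328,32.905). Closed: final G1 returns to the first vertex.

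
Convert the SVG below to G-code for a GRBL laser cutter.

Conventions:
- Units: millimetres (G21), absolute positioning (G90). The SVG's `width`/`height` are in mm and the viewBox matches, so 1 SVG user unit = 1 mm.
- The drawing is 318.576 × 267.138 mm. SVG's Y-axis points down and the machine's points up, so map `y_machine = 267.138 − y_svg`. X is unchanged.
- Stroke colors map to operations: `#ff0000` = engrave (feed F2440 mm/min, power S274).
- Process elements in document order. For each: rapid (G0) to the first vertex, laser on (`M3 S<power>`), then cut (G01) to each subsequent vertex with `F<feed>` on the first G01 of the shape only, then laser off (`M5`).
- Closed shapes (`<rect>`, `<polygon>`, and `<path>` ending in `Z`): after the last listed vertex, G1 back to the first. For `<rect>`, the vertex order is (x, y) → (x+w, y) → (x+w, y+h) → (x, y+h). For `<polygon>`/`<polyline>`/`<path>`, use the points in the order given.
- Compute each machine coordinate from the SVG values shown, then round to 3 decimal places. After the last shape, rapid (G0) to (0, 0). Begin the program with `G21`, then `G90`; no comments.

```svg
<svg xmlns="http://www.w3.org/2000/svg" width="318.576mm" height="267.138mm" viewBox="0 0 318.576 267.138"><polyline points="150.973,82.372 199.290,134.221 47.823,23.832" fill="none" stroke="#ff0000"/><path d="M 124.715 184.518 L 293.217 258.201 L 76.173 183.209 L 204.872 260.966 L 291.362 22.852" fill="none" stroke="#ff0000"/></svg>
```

1 u = 1 mm; y_m = 267.138 − y.

[1] `<polyline>` open polyline, #ff0000→engrave S274 F2440: (150.973,184.766) → (199.290,132.917) → (47.823,243.306)

[2] `<path>` open polyline, #ff0000→engrave S274 F2440: (124.715,82.620) → (293.217,8.937) → (76.173,83.929) → (204.872,6.172) → (291.362,244.286)

G21
G90
G0 X150.973 Y184.766
M3 S274
G01 X199.290 Y132.917 F2440
G01 X47.823 Y243.306
M5
G0 X124.715 Y82.620
M3 S274
G01 X293.217 Y8.937 F2440
G01 X76.173 Y83.929
G01 X204.872 Y6.172
G01 X291.362 Y244.286
M5
G0 X0.000 Y0.000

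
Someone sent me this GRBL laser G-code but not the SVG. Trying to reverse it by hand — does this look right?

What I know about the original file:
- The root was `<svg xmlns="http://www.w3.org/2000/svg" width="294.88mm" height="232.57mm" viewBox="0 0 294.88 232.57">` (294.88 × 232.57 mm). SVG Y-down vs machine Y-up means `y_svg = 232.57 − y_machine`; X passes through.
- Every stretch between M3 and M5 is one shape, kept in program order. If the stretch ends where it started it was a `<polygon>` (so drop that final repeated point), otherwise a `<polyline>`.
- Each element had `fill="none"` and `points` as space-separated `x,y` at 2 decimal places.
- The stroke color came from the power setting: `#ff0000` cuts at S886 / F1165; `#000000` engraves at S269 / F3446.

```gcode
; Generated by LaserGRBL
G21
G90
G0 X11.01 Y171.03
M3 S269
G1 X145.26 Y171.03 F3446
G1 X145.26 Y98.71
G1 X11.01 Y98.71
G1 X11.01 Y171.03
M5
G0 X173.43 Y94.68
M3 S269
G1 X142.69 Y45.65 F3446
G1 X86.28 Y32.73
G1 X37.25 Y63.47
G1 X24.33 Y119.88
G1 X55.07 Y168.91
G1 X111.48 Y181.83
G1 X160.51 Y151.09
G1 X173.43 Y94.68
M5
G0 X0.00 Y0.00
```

<svg xmlns="http://www.w3.org/2000/svg" width="294.88mm" height="232.57mm" viewBox="0 0 294.88 232.57">
  <polygon points="11.01,61.54 145.26,61.54 145.26,133.86 11.01,133.86" fill="none" stroke="#000000"/>
  <polygon points="173.43,137.89 142.69,186.92 86.28,199.84 37.25,169.10 24.33,112.69 55.07,63.66 111.48,50.74 160.51,81.48" fill="none" stroke="#000000"/>
</svg>

Each laser-on run becomes one SVG element. Flip Y back into SVG space with y_svg = 232.57 − y_machine. Every run uses S269, so all elements get stroke `#000000` (engrave).

Run 1: The run returns to its start, so emit a `<polygon>` with points (Y-flipped): 11.01,61.54 145.26,61.54 145.26,133.86 11.01,133.86.

Run 2: The run returns to its start, so emit a `<polygon>` with points (Y-flipped): 173.43,137.89 142.69,186.92 86.28,199.84 37.25,169.10 24.33,112.69 55.07,63.66 111.48,50.74 160.51,81.48.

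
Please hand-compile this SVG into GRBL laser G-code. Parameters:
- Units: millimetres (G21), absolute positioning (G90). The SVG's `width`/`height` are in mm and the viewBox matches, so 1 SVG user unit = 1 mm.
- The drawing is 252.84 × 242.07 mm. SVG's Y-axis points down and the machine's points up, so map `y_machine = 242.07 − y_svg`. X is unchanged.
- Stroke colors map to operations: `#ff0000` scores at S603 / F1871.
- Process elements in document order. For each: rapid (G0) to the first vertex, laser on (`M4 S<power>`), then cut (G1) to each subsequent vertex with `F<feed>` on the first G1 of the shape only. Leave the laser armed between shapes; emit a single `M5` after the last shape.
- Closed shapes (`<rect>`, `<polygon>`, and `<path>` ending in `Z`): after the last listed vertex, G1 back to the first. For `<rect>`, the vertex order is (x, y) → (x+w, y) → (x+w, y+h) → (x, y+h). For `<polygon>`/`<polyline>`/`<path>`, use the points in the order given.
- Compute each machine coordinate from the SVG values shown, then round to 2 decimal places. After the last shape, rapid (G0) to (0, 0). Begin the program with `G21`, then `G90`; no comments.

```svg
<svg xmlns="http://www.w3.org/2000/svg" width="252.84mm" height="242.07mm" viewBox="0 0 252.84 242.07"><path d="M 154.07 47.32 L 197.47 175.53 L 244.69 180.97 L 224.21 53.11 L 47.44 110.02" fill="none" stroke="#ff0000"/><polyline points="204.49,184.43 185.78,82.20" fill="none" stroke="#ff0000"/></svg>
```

G21
G90
G0 X154.07 Y194.75
M4 S603
G1 X197.47 Y66.54 F1871
G1 X244.69 Y61.10
G1 X224.21 Y188.96
G1 X47.44 Y132.05
G0 X204.49 Y57.64
M4 S603
G1 X185.78 Y159.87 F1871
M5
G0 X0.00 Y0.00

viewBox `0 0 252.84 242.07` with mm width/height → 1 unit = 1 mm. Flip: y_m = 242.07 − y_svg.

**Shape 1** — `<path>` open polyline, stroke `#ff0000` → score (S603, F1871). Machine vertices: (154.07,194.75) → (197.47,66.54) → (244.69,61.10) → (224.21,188.96) → (47.44,132.05). Open path.

**Shape 2** — `<polyline>` line segment, stroke `#ff0000` → score (S603, F1871). Machine vertices: (204.49,57.64) → (185.78,159.87). Open path.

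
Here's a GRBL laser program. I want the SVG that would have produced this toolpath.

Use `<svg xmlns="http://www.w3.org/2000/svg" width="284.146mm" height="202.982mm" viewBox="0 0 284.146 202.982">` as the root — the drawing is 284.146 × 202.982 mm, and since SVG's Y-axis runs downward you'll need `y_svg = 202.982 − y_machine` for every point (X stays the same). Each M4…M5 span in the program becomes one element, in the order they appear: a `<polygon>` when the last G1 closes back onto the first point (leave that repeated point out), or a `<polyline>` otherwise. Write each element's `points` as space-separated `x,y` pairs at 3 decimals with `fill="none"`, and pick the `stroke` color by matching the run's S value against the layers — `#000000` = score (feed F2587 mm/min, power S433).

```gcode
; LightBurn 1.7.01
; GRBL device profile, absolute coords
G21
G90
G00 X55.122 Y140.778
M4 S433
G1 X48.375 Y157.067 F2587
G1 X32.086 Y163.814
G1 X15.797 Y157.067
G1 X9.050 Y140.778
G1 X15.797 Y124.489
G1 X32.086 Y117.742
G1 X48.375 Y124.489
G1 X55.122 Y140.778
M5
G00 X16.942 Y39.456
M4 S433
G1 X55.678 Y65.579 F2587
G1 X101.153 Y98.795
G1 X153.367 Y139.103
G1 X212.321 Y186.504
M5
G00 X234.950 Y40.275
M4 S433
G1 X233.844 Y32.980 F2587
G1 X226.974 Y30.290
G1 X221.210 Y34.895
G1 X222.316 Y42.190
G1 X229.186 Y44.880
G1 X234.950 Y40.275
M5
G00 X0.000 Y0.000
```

<svg xmlns="http://www.w3.org/2000/svg" width="284.146mm" height="202.982mm" viewBox="0 0 284.146 202.982">
  <polygon points="55.122,62.204 48.375,45.915 32.086,39.168 15.797,45.915 9.050,62.204 15.797,78.493 32.086,85.240 48.375,78.493" fill="none" stroke="#000000"/>
  <polyline points="16.942,163.526 55.678,137.403 101.153,104.187 153.367,63.879 212.321,16.478" fill="none" stroke="#000000"/>
  <polygon points="234.950,162.707 233.844,170.002 226.974,172.692 221.210,168.087 222.316,160.792 229.186,158.102" fill="none" stroke="#000000"/>
</svg>

y_svg = 202.982 − y_m. Every run uses S433, so all elements get stroke `#000000` (score).

[1] closed run; points: 55.122,62.204 48.375,45.915 32.086,39.168 15.797,45.915 9.050,62.204 15.797,78.493 32.086,85.240 48.375,78.493

[2] open run; points: 16.942,163.526 55.678,137.403 101.153,104.187 153.367,63.879 212.321,16.478

[3] closed run; points: 234.950,162.707 233.844,170.002 226.974,172.692 221.210,168.087 222.316,160.792 229.186,158.102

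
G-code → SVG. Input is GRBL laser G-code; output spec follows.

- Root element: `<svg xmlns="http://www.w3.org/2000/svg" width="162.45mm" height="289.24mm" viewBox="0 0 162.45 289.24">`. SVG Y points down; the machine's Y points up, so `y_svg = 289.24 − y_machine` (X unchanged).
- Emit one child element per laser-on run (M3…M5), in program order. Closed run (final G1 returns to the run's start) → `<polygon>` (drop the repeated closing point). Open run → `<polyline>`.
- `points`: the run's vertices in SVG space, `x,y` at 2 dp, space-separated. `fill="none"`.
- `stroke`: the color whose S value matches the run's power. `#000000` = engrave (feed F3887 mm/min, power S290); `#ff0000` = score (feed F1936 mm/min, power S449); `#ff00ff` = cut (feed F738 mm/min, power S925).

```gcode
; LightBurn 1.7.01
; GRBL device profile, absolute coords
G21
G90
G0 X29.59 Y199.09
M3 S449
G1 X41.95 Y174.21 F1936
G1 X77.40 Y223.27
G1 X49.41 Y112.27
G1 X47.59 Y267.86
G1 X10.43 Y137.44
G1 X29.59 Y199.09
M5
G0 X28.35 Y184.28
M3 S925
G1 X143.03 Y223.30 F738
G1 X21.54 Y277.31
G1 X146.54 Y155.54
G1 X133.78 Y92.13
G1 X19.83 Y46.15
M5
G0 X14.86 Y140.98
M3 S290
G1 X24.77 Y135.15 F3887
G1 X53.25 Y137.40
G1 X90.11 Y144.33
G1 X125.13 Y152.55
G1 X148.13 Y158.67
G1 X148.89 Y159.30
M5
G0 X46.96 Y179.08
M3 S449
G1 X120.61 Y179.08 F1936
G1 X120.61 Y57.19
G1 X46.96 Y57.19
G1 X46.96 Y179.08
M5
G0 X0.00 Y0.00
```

Each laser-on run becomes one SVG element. Flip Y back into SVG space with y_svg = 289.24 − y_machine.

Run 1: power S449 maps to stroke `#ff0000` (score). The run returns to its start, so emit a `<polygon>` with points (Y-flipped): 29.59,90.15 41.95,115.03 77.40,65.97 49.41,176.97 47.59,21.38 10.43,151.80.

Run 2: S925 ⇒ cut layer `#ff00ff`. The run is open, so emit a `<polyline>` with points (Y-flipped): 28.35,104.96 143.03,65.94 21.54,11.93 146.54,133.70 133.78,197.11 19.83,243.09.

Run 3: S290 ⇒ engrave layer `#000000`. The run is open, so emit a `<polyline>` with points (Y-flipped): 14.86,148.26 24.77,154.09 53.25,151.84 90.11,144.91 125.13,136.69 148.13,130.57 148.89,129.94.

Run 4: power S449 maps to stroke `#ff0000` (score). The run returns to its start, so emit a `<polygon>` with points (Y-flipped): 46.96,110.16 120.61,110.16 120.61,232.05 46.96,232.05.

<svg xmlns="http://www.w3.org/2000/svg" width="162.45mm" height="289.24mm" viewBox="0 0 162.45 289.24">
  <polygon points="29.59,90.15 41.95,115.03 77.40,65.97 49.41,176.97 47.59,21.38 10.43,151.80" fill="none" stroke="#ff0000"/>
  <polyline points="28.35,104.96 143.03,65.94 21.54,11.93 146.54,133.70 133.78,197.11 19.83,243.09" fill="none" stroke="#ff00ff"/>
  <polyline points="14.86,148.26 24.77,154.09 53.25,151.84 90.11,144.91 125.13,136.69 148.13,130.57 148.89,129.94" fill="none" stroke="#000000"/>
  <polygon points="46.96,110.16 120.61,110.16 120.61,232.05 46.96,232.05" fill="none" stroke="#ff0000"/>
</svg>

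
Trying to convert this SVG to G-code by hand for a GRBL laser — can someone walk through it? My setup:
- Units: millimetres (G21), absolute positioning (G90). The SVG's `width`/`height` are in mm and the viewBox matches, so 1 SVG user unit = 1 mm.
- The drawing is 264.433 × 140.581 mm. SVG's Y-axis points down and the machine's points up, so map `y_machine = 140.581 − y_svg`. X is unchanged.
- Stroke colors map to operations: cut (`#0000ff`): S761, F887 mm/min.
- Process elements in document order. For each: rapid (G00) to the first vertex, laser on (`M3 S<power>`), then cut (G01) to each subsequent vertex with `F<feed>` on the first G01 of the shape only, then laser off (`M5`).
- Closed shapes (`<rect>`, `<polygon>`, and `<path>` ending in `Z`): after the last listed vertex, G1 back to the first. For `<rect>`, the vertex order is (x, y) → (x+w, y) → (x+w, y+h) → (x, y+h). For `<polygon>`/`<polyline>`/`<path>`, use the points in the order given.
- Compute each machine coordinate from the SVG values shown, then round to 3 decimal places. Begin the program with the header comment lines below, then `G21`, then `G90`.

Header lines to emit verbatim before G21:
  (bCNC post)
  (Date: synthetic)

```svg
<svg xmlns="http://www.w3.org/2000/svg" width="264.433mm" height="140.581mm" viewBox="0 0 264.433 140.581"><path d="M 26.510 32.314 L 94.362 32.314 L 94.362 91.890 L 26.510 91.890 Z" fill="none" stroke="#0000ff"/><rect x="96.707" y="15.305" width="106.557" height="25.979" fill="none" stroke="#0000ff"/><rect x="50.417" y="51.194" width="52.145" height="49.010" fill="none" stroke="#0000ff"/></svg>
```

Since the viewBox matches the mm dimensions, user units are millimetres directly. The only transform is the Y-flip y_m = 140.581 − y_svg.

Shape 1 is a rectangle drawn with `<path>`. Its stroke #0000ff means cut at S761, F887. After flipping Y the toolpath is (26.510,108.267) → (94.362,108.267) → (94.362,48.691) → (26.510,48.691) → (26.510,108.267), returning to the start.

Shape 2 is a rectangle drawn with `<rect>`. Its stroke #0000ff means cut at S761, F887. After flipping Y the toolpath is (96.707,125.276) → (203.264,125.276) → (203.264,99.297) → (96.707,99.297) → (96.707,125.276), returning to the start.

Shape 3 is a rectangle drawn with `<rect>`. Its stroke #0000ff means cut at S761, F887. After flipping Y the toolpath is (50.417,89.387) → (102.562,89.387) → (102.562,40.377) → (50.417,40.377) → (50.417,89.387), returning to the start.

(bCNC post)
(Date: synthetic)
G21
G90
G00 X26.510 Y108.267
M3 S761
G01 X94.362 Y108.267 F887
G01 X94.362 Y48.691
G01 X26.510 Y48.691
G01 X26.510 Y108.267
M5
G00 X96.707 Y125.276
M3 S761
G01 X203.264 Y125.276 F887
G01 X203.264 Y99.297
G01 X96.707 Y99.297
G01 X96.707 Y125.276
M5
G00 X50.417 Y89.387
M3 S761
G01 X102.562 Y89.387 F887
G01 X102.562 Y40.377
G01 X50.417 Y40.377
G01 X50.417 Y89.387
M5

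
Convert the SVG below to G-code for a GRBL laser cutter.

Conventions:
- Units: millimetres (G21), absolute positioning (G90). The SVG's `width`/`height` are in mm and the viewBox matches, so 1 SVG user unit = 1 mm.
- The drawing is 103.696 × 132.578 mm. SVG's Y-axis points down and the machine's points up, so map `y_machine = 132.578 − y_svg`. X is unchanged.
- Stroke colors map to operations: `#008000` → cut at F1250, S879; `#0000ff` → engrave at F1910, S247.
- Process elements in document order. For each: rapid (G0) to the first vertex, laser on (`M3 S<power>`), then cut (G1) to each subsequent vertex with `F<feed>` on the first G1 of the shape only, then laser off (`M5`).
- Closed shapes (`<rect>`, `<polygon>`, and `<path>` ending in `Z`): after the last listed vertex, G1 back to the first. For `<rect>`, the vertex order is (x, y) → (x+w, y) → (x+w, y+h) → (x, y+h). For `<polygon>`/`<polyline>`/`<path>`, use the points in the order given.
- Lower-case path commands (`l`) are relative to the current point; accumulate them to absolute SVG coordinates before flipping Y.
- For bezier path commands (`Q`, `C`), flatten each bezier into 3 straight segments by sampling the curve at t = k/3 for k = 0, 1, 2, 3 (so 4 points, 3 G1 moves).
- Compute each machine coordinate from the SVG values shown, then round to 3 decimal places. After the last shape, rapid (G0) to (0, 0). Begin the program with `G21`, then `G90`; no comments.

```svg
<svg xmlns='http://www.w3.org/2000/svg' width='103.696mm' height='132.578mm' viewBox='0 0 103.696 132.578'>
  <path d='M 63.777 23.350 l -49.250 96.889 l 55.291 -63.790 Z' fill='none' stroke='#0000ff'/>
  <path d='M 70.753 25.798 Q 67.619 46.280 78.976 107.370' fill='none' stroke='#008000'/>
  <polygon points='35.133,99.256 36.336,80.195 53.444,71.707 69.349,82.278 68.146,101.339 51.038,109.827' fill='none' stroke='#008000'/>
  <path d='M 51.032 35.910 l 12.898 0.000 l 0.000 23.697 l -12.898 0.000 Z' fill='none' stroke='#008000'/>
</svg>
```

G21
G90
G0 X63.777 Y109.228
M3 S247
G1 X14.527 Y12.339 F1910
G1 X69.818 Y76.129
G1 X63.777 Y109.228
M5
G0 X70.753 Y106.780
M3 S879
G1 X70.274 Y88.613 F1250
G1 X73.015 Y61.423
G1 X78.976 Y25.208
M5
G0 X35.133 Y33.322
M3 S879
G1 X36.336 Y52.383 F1250
G1 X53.444 Y60.871
G1 X69.349 Y50.300
G1 X68.146 Y31.239
G1 X51.038 Y22.751
G1 X35.133 Y33.322
M5
G0 X51.032 Y96.668
M3 S879
G1 X63.930 Y96.668 F1250
G1 X63.930 Y72.971
G1 X51.032 Y72.971
G1 X51.032 Y96.668
M5
G0 X0.000 Y0.000

1 u = 1 mm; y_m = 132.578 − y.

[1] `<path>` closed polygon, #0000ff→engrave S247 F1910: (63.777,109.228) → (14.527,12.339) → (69.818,76.129) → (63.777,109.228) (closed)

[2] `<path>` quadratic bezier, #008000→cut S879 F1250: (70.753,106.780) → (70.274,88.613) → (73.015,61.423) → (78.976,25.208)

[3] `<polygon>` regular polygon, #008000→cut S879 F1250: (35.133,33.322) → (36.336,52.383) → (53.444,60.871) → (69.349,50.300) → (68.146,31.239) → (51.038,22.751) → (35.133,33.322) (closed)

[4] `<path>` rectangle, #008000→cut S879 F1250: (51.032,96.668) → (63.930,96.668) → (63.930,72.971) → (51.032,72.971) → (51.032,96.668) (closed)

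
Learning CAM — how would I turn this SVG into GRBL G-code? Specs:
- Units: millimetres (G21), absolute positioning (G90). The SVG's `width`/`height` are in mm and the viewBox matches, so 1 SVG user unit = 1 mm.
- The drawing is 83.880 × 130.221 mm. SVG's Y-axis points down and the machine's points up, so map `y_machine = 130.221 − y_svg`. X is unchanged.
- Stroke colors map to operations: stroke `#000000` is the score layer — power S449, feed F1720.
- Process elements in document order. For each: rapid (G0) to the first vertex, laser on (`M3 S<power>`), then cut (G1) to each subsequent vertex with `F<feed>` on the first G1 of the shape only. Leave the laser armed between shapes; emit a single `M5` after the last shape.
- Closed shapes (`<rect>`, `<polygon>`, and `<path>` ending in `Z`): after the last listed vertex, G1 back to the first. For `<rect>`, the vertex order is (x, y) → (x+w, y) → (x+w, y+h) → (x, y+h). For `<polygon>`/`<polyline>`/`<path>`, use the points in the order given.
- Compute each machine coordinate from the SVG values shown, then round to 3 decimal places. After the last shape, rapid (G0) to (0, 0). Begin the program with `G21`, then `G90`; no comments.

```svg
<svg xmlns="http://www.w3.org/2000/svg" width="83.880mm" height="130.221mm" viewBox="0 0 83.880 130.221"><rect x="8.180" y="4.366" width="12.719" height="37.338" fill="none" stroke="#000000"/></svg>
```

G21
G90
G0 X8.180 Y125.855
M3 S449
G1 X20.899 Y125.855 F1720
G1 X20.899 Y88.517
G1 X8.180 Y88.517
G1 X8.180 Y125.855
M5
G0 X0.000 Y0.000

viewBox `0 0 83.880 130.221` with mm width/height → 1 unit = 1 mm. Flip: y_m = 130.221 − y_svg.

**Shape 1** — `<rect>` rectangle, stroke `#000000` → score (S449, F1720). Machine vertices: (8.180,125.855) → (20.899,125.855) → (20.899,88.517) → (8.180,88.517) → (8.180,125.855). Closed: final G1 returns to the first vertex.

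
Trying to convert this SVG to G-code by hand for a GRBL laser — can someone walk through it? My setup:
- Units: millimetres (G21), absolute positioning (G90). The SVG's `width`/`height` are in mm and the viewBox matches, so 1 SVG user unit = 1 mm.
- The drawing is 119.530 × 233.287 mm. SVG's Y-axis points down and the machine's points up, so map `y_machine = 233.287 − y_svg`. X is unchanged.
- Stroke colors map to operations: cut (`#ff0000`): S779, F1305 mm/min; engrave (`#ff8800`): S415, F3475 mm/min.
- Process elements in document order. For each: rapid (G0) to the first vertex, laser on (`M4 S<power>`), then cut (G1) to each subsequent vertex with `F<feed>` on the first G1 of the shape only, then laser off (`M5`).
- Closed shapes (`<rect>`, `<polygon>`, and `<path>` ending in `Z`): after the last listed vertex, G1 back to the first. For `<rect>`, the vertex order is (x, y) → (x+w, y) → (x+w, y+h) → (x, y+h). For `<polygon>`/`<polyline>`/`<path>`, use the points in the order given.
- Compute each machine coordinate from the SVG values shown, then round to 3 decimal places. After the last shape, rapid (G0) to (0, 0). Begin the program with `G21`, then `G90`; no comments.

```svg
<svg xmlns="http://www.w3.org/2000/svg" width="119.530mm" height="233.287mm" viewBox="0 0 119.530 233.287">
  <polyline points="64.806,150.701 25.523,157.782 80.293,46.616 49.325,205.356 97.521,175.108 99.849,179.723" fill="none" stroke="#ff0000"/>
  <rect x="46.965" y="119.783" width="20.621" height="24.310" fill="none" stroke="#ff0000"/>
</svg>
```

G21
G90
G0 X64.806 Y82.586
M4 S779
G1 X25.523 Y75.505 F1305
G1 X80.293 Y186.671
G1 X49.325 Y27.931
G1 X97.521 Y58.179
G1 X99.849 Y53.564
M5
G0 X46.965 Y113.504
M4 S779
G1 X67.586 Y113.504 F1305
G1 X67.586 Y89.194
G1 X46.965 Y89.194
G1 X46.965 Y113.504
M5
G0 X0.000 Y0.000

1 u = 1 mm; y_m = 233.287 − y.

[1] `<polyline>` open polyline, #ff0000→cut S779 F1305: (64.806,82.586) → (25.523,75.505) → (80.293,186.671) → (49.325,27.931) → (97.521,58.179) → (99.849,53.564)

[2] `<rect>` rectangle, #ff0000→cut S779 F1305: (46.965,113.504) → (67.586,113.504) → (67.586,89.194) → (46.965,89.194) → (46.965,113.504) (closed)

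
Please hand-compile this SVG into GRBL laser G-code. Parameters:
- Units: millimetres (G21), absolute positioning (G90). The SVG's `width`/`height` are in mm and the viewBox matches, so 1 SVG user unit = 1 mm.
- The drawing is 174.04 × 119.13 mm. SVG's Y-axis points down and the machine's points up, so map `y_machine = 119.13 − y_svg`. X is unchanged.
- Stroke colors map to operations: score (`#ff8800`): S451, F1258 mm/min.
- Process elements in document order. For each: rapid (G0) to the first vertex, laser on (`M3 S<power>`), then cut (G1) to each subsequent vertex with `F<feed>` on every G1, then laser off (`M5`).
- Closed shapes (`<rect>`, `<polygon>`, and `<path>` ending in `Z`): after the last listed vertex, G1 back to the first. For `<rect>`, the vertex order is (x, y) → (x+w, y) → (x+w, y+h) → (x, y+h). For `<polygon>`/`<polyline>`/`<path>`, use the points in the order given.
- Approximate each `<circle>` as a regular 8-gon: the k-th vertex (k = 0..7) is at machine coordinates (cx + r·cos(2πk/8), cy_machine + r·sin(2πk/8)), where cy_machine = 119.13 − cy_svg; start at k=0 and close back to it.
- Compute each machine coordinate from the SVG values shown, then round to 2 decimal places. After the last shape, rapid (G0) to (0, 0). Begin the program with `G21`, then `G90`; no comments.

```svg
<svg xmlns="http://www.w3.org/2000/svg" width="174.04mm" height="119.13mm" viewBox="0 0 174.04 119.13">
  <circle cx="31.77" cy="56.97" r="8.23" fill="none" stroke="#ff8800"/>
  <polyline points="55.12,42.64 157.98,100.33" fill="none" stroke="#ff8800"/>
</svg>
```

G21
G90
G0 X40.00 Y62.16
M3 S451
G1 X37.59 Y67.98 F1258
G1 X31.77 Y70.39 F1258
G1 X25.95 Y67.98 F1258
G1 X23.54 Y62.16 F1258
G1 X25.95 Y56.34 F1258
G1 X31.77 Y53.93 F1258
G1 X37.59 Y56.34 F1258
G1 X40.00 Y62.16 F1258
M5
G0 X55.12 Y76.49
M3 S451
G1 X157.98 Y18.80 F1258
M5
G0 X0.00 Y0.00

1 u = 1 mm; y_m = 119.13 − y.

[1] `<circle>` circle, #ff8800→score S451 F1258: (40.00,62.16) → (37.59,67.98) → (31.77,70.39) → (25.95,67.98) → (23.54,62.16) → (25.95,56.34) → (31.77,53.93) → (37.59,56.34) → (40.00,62.16) (closed)

[2] `<polyline>` line segment, #ff8800→score S451 F1258: (55.12,76.49) → (157.98,18.80)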